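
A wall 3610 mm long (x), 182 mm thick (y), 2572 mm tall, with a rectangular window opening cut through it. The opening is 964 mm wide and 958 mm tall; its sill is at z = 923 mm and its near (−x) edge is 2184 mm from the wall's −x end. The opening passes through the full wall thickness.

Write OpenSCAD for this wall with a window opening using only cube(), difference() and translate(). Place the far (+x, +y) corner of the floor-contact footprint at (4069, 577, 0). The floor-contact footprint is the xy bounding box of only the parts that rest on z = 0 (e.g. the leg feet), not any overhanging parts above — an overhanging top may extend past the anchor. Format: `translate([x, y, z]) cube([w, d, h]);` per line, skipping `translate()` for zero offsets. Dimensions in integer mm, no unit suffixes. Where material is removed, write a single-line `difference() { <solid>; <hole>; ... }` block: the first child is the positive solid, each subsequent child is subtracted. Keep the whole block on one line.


difference() { translate([459, 395, 0]) cube([3610, 182, 2572]); translate([2643, 395, 923]) cube([964, 182, 958]); }


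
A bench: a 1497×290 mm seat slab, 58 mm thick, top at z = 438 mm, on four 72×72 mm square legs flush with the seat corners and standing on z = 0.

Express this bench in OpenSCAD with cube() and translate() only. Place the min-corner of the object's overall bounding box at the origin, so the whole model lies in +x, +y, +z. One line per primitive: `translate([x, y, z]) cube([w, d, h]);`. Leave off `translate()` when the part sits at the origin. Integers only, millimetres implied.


translate([0, 0, 380]) cube([1497, 290, 58]);
cube([72, 72, 380]);
translate([0, 218, 0]) cube([72, 72, 380]);
translate([1425, 0, 0]) cube([72, 72, 380]);
translate([1425, 218, 0]) cube([72, 72, 380]);


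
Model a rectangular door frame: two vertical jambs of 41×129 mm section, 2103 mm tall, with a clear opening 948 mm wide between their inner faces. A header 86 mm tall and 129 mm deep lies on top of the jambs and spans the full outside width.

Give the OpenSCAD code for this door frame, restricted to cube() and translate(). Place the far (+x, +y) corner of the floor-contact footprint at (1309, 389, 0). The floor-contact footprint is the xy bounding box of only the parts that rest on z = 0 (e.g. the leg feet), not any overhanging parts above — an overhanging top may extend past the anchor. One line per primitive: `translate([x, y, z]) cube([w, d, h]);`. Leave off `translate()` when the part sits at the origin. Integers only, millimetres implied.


translate([279, 260, 0]) cube([41, 129, 2103]);
translate([1268, 260, 0]) cube([41, 129, 2103]);
translate([279, 260, 2103]) cube([1030, 129, 86]);


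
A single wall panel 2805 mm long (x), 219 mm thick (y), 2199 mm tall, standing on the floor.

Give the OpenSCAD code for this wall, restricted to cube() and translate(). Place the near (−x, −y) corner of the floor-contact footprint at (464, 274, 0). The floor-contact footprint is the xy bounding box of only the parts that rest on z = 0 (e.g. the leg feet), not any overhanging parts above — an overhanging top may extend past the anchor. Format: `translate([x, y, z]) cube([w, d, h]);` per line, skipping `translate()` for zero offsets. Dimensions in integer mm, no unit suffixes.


translate([464, 274, 0]) cube([2805, 219, 2199]);


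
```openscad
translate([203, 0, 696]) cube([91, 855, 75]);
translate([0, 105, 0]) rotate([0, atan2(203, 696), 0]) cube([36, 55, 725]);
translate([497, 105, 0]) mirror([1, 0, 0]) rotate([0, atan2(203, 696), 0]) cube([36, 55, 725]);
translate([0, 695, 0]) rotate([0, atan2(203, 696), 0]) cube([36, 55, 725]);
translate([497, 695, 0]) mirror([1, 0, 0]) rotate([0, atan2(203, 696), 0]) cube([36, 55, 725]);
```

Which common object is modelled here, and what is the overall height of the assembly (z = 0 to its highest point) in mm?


A sawhorse. The overall height is 771 mm.

A beam across two mirrored pairs of raked legs — a sawhorse. The beam's underside is at z = 696 (matching the legs' vertical rise in atan2(203, 696)) and the beam is 75 mm tall, so its top is at 696 + 75 = 771 mm. The raked legs top out at the beam's underside, so that is the highest point.


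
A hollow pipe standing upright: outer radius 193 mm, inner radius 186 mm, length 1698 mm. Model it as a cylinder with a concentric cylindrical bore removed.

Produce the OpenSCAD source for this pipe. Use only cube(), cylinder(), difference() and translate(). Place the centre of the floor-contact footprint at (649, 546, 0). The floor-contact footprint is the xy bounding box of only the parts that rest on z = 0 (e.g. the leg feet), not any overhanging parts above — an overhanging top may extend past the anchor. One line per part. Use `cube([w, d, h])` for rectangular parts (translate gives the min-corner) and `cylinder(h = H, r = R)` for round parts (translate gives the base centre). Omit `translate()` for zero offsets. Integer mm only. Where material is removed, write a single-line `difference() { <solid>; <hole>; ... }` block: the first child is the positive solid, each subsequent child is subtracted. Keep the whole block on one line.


difference() { translate([649, 546, 0]) cylinder(h = 1698, r = 193); translate([649, 546, 0]) cylinder(h = 1698, r = 186); }


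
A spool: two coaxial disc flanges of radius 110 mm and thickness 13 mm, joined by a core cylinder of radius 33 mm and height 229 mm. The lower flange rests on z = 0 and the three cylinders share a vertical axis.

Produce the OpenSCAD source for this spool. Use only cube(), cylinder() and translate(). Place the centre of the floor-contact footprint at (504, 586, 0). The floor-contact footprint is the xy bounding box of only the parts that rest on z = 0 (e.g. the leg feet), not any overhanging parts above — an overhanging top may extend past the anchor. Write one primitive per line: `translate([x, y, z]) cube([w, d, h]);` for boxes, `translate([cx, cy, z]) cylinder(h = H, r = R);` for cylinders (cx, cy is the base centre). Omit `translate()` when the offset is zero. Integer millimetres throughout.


translate([504, 586, 0]) cylinder(h = 13, r = 110);
translate([504, 586, 13]) cylinder(h = 229, r = 33);
translate([504, 586, 242]) cylinder(h = 13, r = 110);


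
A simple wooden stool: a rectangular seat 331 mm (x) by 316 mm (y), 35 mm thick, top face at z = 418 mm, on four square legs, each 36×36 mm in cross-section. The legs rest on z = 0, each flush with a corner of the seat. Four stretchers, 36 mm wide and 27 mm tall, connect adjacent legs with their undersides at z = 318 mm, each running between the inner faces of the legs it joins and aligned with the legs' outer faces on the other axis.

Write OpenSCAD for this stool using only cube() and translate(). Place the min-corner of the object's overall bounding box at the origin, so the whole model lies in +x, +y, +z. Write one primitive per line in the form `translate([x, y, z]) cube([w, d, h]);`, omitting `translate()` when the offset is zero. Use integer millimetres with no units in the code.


// leg_h = 418 - 35 = 383
// stretcher span = 331 - 2*36 = 259
translate([0, 0, 383]) cube([331, 316, 35]);
cube([36, 36, 383]);
translate([295, 0, 0]) cube([36, 36, 383]);
translate([0, 280, 0]) cube([36, 36, 383]);
translate([295, 280, 0]) cube([36, 36, 383]);
translate([36, 0, 318]) cube([259, 36, 27]);
translate([36, 280, 318]) cube([259, 36, 27]);
translate([0, 36, 318]) cube([36, 244, 27]);
translate([295, 36, 318]) cube([36, 244, 27]);


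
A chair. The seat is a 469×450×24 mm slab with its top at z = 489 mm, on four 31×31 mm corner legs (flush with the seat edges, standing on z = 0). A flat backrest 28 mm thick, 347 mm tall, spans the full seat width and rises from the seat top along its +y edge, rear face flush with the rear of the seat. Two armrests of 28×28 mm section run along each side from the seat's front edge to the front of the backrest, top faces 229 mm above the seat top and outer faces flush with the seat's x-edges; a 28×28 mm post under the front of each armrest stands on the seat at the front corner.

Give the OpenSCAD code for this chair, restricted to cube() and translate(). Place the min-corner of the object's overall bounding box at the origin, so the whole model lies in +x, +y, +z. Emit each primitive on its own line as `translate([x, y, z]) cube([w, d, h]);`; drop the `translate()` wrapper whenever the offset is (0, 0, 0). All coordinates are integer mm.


translate([0, 0, 465]) cube([469, 450, 24]);
cube([31, 31, 465]);
translate([438, 0, 0]) cube([31, 31, 465]);
translate([0, 419, 0]) cube([31, 31, 465]);
translate([438, 419, 0]) cube([31, 31, 465]);
translate([0, 422, 489]) cube([469, 28, 347]);
translate([0, 0, 690]) cube([28, 422, 28]);
translate([441, 0, 690]) cube([28, 422, 28]);
translate([0, 0, 489]) cube([28, 28, 201]);
translate([441, 0, 489]) cube([28, 28, 201]);


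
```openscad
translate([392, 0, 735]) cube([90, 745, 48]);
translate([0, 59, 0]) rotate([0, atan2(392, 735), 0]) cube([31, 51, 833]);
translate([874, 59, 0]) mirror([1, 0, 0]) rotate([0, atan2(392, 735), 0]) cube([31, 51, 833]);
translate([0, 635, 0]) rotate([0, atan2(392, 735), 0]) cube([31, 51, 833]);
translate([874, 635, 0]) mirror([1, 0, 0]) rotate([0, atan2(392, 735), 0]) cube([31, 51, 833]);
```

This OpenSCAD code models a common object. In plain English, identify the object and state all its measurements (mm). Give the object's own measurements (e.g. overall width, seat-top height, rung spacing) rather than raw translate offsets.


A sawhorse. A 90×745×48 mm beam (x, y, z) sits on two A-frame leg pairs. Each pair is two raked legs of 31×51 mm section (51 mm along y) splaying symmetrically in x. Each leg rises 735 mm vertically over 392 mm of horizontal reach and is 833 mm long along its own axis. Every leg's outer bottom edge rests on the floor and its outer top edge meets a bottom edge of the beam — the left legs (tilting toward +x) meet the beam's −x bottom edge, the right legs (their mirror images, tilting toward −x) meet its +x bottom edge — so the leg tops tuck under the beam, the beam's underside is 735 mm above the floor, and the feet are 874 mm apart outside-to-outside with the beam centred between them. The two leg pairs are set in 59 mm from either end of the beam.


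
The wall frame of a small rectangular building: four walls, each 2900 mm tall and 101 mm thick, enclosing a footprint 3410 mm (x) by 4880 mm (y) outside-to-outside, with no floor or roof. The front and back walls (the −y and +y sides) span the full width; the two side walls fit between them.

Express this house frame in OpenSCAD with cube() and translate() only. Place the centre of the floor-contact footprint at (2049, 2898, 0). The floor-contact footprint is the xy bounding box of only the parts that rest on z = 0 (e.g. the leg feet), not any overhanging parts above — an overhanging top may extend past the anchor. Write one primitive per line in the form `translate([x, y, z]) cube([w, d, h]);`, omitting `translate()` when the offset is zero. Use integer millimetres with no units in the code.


translate([344, 458, 0]) cube([3410, 101, 2900]);
translate([344, 5237, 0]) cube([3410, 101, 2900]);
translate([344, 559, 0]) cube([101, 4678, 2900]);
translate([3653, 559, 0]) cube([101, 4678, 2900]);


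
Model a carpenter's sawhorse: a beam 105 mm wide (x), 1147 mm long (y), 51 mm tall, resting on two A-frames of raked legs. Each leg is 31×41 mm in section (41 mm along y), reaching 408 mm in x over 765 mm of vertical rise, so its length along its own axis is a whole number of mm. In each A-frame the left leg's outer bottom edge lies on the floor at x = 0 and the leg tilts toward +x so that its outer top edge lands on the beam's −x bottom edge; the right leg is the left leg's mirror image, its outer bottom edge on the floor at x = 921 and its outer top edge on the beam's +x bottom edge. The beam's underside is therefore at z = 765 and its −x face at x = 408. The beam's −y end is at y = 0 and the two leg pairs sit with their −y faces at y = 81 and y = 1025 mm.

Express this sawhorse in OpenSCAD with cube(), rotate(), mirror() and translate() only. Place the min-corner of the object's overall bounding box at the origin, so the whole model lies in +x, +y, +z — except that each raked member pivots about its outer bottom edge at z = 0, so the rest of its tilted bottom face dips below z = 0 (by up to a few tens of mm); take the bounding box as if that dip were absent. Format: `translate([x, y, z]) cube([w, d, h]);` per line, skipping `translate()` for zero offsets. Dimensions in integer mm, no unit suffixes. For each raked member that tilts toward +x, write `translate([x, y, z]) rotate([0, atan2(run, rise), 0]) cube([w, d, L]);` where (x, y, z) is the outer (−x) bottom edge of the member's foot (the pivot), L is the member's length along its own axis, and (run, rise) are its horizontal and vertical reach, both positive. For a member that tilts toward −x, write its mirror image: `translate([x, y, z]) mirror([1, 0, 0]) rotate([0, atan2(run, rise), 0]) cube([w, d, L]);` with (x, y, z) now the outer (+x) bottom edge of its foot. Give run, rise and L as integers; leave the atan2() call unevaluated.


translate([408, 0, 765]) cube([105, 1147, 51]);
translate([0, 81, 0]) rotate([0, atan2(408, 765), 0]) cube([31, 41, 867]);
translate([921, 81, 0]) mirror([1, 0, 0]) rotate([0, atan2(408, 765), 0]) cube([31, 41, 867]);
translate([0, 1025, 0]) rotate([0, atan2(408, 765), 0]) cube([31, 41, 867]);
translate([921, 1025, 0]) mirror([1, 0, 0]) rotate([0, atan2(408, 765), 0]) cube([31, 41, 867]);


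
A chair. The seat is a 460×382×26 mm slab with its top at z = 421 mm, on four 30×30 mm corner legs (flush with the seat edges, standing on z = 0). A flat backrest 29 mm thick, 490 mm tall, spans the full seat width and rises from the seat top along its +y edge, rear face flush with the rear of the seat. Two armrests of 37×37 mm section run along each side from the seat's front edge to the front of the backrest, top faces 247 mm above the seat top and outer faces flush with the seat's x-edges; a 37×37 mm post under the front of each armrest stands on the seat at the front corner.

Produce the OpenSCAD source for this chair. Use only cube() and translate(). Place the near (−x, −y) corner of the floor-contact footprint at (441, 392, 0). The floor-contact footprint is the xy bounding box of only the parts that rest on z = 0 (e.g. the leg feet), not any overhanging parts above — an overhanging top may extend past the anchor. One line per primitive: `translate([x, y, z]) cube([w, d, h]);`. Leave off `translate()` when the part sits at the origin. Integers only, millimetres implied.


translate([441, 392, 395]) cube([460, 382, 26]);
translate([441, 392, 0]) cube([30, 30, 395]);
translate([871, 392, 0]) cube([30, 30, 395]);
translate([441, 744, 0]) cube([30, 30, 395]);
translate([871, 744, 0]) cube([30, 30, 395]);
translate([441, 745, 421]) cube([460, 29, 490]);
translate([441, 392, 631]) cube([37, 353, 37]);
translate([864, 392, 631]) cube([37, 353, 37]);
translate([441, 392, 421]) cube([37, 37, 210]);
translate([864, 392, 421]) cube([37, 37, 210]);


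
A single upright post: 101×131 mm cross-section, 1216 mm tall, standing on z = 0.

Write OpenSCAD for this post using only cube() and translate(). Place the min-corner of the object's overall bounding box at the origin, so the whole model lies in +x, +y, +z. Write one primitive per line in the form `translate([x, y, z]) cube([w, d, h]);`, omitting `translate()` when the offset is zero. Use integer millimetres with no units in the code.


cube([101, 131, 1216]);


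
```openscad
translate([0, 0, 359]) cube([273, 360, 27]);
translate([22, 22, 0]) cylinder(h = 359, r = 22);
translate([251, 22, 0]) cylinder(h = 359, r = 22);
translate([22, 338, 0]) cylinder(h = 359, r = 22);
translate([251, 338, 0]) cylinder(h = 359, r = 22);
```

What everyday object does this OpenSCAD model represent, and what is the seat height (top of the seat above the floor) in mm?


A stool. The seat height is 386 mm.

A 273×360×27 slab at z = 359 on four corner cylinders — a stool. The seat top is 359 + 27 = 386 mm.


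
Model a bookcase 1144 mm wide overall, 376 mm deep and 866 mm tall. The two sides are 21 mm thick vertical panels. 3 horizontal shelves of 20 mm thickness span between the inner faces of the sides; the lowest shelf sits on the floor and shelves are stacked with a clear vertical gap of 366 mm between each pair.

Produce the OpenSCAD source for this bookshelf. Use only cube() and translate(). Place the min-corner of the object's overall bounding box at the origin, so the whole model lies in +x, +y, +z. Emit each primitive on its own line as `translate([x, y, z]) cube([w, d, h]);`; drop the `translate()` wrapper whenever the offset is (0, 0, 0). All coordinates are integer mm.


cube([21, 376, 866]);
translate([1123, 0, 0]) cube([21, 376, 866]);
translate([21, 0, 0]) cube([1102, 376, 20]);
translate([21, 0, 386]) cube([1102, 376, 20]);
translate([21, 0, 772]) cube([1102, 376, 20]);


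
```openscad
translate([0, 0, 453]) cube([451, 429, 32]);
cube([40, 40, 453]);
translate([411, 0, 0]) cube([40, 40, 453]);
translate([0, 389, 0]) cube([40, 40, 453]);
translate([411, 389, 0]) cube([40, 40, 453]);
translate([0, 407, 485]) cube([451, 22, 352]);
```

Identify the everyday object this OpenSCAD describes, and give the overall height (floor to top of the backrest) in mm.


A chair. The overall height is 837 mm.

A slab on four corner posts with a tall panel at the back — a chair. The seat slab sits at z = 453 with thickness 32, and the 352 mm backrest starts at the seat top, so the overall height is 453 + 32 + 352 = 837 mm.


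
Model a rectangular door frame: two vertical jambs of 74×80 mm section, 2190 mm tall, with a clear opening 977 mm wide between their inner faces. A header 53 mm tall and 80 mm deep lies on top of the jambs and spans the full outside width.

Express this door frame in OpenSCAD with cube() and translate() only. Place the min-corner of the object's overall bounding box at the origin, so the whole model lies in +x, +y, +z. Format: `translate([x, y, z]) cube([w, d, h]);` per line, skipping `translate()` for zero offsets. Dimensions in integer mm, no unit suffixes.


cube([74, 80, 2190]);
translate([1051, 0, 0]) cube([74, 80, 2190]);
translate([0, 0, 2190]) cube([1125, 80, 53]);


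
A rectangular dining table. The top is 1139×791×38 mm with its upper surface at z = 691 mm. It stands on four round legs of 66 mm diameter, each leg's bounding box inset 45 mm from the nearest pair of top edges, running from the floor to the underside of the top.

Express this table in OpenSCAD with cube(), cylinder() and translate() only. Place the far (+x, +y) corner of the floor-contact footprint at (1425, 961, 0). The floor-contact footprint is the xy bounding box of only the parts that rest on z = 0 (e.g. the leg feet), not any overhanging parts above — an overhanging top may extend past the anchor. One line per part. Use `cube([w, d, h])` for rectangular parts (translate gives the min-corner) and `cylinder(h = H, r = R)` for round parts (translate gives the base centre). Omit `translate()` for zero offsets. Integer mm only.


translate([331, 215, 653]) cube([1139, 791, 38]);
translate([409, 293, 0]) cylinder(h = 653, r = 33);
translate([1392, 293, 0]) cylinder(h = 653, r = 33);
translate([409, 928, 0]) cylinder(h = 653, r = 33);
translate([1392, 928, 0]) cylinder(h = 653, r = 33);


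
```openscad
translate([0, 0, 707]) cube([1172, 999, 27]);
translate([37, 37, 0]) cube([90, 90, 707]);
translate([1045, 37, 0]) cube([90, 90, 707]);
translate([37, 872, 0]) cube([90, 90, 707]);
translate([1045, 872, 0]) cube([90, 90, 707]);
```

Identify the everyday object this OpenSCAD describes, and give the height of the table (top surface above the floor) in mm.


A table. The table height is 734 mm.

A 1172×999×27 slab sits at z = 707 on four 90 mm square posts — a table. The top surface is at 707 + 27 = 734 mm.


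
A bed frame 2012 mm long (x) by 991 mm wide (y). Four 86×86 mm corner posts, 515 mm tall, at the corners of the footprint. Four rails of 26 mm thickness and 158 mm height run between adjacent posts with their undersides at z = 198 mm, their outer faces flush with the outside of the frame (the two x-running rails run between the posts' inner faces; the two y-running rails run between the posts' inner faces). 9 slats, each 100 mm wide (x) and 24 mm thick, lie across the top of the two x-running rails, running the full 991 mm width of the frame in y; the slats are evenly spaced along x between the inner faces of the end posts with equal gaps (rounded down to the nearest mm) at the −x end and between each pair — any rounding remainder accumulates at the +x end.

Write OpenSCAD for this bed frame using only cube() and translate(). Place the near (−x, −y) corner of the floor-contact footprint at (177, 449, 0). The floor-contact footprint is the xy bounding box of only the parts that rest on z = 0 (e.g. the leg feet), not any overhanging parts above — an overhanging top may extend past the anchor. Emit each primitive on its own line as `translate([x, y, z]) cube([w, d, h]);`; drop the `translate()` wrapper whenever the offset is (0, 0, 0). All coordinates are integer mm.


translate([177, 449, 0]) cube([86, 86, 515]);
translate([177, 1354, 0]) cube([86, 86, 515]);
translate([2103, 449, 0]) cube([86, 86, 515]);
translate([2103, 1354, 0]) cube([86, 86, 515]);
translate([263, 449, 198]) cube([1840, 26, 158]);
translate([263, 1414, 198]) cube([1840, 26, 158]);
translate([177, 535, 198]) cube([26, 819, 158]);
translate([2163, 535, 198]) cube([26, 819, 158]);
translate([357, 449, 356]) cube([100, 991, 24]);
translate([551, 449, 356]) cube([100, 991, 24]);
translate([745, 449, 356]) cube([100, 991, 24]);
translate([939, 449, 356]) cube([100, 991, 24]);
translate([1133, 449, 356]) cube([100, 991, 24]);
translate([1327, 449, 356]) cube([100, 991, 24]);
translate([1521, 449, 356]) cube([100, 991, 24]);
translate([1715, 449, 356]) cube([100, 991, 24]);
translate([1909, 449, 356]) cube([100, 991, 24]);


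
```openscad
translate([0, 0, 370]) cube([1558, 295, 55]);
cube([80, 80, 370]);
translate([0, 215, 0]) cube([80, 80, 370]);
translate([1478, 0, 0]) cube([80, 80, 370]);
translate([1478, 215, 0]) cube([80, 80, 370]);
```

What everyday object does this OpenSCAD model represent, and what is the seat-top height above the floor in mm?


A bench. The seat-top height is 425 mm.

A long slab on four corner posts — a bench. The slab sits at z = 370 with thickness 55, so the top is 370 + 55 = 425 mm.


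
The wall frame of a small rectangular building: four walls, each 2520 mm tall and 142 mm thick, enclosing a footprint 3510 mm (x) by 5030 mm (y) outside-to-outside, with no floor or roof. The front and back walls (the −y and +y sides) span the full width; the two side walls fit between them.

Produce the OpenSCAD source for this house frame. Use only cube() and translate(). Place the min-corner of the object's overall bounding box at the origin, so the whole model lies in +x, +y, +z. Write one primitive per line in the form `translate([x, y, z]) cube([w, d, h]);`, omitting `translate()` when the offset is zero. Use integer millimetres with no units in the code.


cube([3510, 142, 2520]);
translate([0, 4888, 0]) cube([3510, 142, 2520]);
translate([0, 142, 0]) cube([142, 4746, 2520]);
translate([3368, 142, 0]) cube([142, 4746, 2520]);


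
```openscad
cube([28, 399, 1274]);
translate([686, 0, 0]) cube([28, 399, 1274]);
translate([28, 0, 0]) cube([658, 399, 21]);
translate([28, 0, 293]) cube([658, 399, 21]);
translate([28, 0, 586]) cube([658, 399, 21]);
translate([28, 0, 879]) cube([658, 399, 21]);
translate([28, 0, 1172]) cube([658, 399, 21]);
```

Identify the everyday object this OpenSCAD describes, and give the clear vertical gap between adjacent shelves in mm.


A bookshelf. The clear shelf gap is 272 mm.

Two tall side panels with 5 horizontal boards between them — a bookshelf. The first two shelf undersides are at z = 0 and z = 293; with shelf thickness 21, the clear gap is 293 − 0 − 21 = 272 mm.


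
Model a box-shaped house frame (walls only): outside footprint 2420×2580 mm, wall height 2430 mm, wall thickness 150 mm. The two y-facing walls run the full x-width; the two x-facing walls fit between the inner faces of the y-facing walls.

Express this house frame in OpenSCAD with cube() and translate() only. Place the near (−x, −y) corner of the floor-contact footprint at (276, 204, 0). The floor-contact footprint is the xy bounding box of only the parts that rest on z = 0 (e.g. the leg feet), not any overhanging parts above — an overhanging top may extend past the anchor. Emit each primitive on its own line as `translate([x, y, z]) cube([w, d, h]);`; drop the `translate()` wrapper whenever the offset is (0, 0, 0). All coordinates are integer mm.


translate([276, 204, 0]) cube([2420, 150, 2430]);
translate([276, 2634, 0]) cube([2420, 150, 2430]);
translate([276, 354, 0]) cube([150, 2280, 2430]);
translate([2546, 354, 0]) cube([150, 2280, 2430]);


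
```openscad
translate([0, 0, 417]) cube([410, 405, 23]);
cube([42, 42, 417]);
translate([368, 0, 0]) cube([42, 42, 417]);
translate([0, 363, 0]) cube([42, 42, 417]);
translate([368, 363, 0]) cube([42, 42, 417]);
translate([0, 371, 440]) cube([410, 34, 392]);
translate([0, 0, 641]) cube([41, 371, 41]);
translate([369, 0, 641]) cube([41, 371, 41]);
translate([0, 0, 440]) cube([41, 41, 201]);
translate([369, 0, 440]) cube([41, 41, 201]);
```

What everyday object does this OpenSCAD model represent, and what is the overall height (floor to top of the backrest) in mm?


A chair. The overall height is 832 mm.

A slab on four corner posts with a tall panel at the back — a chair. The seat slab sits at z = 417 with thickness 23, and the 392 mm backrest starts at the seat top, so the overall height is 417 + 23 + 392 = 832 mm.


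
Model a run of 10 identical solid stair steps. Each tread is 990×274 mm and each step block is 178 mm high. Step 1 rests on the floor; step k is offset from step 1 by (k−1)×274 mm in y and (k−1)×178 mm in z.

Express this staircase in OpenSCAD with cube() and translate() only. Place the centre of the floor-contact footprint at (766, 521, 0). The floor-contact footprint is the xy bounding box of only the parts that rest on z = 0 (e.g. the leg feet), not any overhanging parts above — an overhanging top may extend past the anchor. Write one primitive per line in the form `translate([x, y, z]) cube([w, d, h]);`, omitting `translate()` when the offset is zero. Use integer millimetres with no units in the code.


translate([271, 384, 0]) cube([990, 274, 178]);
translate([271, 658, 178]) cube([990, 274, 178]);
translate([271, 932, 356]) cube([990, 274, 178]);
translate([271, 1206, 534]) cube([990, 274, 178]);
translate([271, 1480, 712]) cube([990, 274, 178]);
translate([271, 1754, 890]) cube([990, 274, 178]);
translate([271, 2028, 1068]) cube([990, 274, 178]);
translate([271, 2302, 1246]) cube([990, 274, 178]);
translate([271, 2576, 1424]) cube([990, 274, 178]);
translate([271, 2850, 1602]) cube([990, 274, 178]);


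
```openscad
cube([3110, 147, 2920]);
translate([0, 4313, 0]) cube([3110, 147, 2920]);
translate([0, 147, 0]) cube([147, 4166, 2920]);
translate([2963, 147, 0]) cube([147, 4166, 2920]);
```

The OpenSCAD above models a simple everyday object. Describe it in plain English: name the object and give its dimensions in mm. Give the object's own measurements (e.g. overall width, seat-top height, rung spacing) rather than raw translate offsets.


The wall frame of a small rectangular building: four walls, each 2920 mm tall and 147 mm thick, enclosing a footprint 3110 mm (x) by 4460 mm (y) outside-to-outside, with no floor or roof. The front and back walls (the −y and +y sides) span the full width; the two side walls fit between them.


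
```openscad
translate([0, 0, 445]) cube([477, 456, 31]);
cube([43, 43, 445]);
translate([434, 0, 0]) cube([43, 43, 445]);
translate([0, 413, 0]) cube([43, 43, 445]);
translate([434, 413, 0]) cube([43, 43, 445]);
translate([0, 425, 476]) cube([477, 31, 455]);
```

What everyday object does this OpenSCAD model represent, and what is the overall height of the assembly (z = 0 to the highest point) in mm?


A chair. The overall height is 931 mm.

A slab on four corner posts with a tall panel at the back — a chair. The seat slab sits at z = 445 with thickness 31, and the 455 mm backrest starts at the seat top, so the overall height is 445 + 31 + 455 = 931 mm.


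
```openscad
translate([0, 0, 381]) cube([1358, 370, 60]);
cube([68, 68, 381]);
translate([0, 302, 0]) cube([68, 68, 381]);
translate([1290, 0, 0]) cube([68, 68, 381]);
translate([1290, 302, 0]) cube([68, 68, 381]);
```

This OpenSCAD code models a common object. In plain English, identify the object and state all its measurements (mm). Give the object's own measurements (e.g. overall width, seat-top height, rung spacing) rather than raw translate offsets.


A long wooden bench with a 1358 mm (x) × 370 mm (y) seat, 60 mm thick, its top surface 441 mm above the floor. Four 68 mm square legs at the seat corners, flush with the edges, run from z = 0 to the seat underside.


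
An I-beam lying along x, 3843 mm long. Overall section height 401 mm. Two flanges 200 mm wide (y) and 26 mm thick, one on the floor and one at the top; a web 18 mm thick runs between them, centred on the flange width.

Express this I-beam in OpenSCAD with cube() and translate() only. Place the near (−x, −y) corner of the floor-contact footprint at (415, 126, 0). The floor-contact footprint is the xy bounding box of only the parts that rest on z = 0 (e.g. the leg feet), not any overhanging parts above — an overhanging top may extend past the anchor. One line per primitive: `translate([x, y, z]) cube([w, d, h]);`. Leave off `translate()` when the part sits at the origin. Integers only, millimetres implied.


translate([415, 126, 0]) cube([3843, 200, 26]);
translate([415, 217, 26]) cube([3843, 18, 349]);
translate([415, 126, 375]) cube([3843, 200, 26]);


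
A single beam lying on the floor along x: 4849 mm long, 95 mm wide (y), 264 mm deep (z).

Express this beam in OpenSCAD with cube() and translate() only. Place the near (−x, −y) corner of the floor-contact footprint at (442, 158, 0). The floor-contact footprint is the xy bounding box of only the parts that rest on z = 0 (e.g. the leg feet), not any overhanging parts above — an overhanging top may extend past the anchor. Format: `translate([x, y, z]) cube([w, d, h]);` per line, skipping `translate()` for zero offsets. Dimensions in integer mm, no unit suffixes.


translate([442, 158, 0]) cube([4849, 95, 264]);


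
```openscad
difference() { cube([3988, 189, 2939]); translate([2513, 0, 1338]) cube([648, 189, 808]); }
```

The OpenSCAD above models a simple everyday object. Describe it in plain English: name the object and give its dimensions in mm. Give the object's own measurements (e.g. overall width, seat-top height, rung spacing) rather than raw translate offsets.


A wall 3988 mm long (x), 189 mm thick (y), 2939 mm tall, with a rectangular window opening cut through it. The opening is 648 mm wide and 808 mm tall; its sill is at z = 1338 mm and its near (−x) edge is 2513 mm from the wall's −x end. The opening passes through the full wall thickness.


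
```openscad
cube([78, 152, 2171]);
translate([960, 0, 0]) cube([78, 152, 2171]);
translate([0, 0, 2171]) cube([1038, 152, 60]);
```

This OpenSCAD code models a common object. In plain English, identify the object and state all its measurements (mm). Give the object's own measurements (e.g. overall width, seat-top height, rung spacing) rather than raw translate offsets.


A door frame. The clear opening is 882 mm wide and 2171 mm high. Two 78 mm wide jambs, 152 mm deep, stand either side of the opening from the floor to the top of the opening. A 60 mm thick head sits across the top of both jambs, spanning the full outside width of the frame.


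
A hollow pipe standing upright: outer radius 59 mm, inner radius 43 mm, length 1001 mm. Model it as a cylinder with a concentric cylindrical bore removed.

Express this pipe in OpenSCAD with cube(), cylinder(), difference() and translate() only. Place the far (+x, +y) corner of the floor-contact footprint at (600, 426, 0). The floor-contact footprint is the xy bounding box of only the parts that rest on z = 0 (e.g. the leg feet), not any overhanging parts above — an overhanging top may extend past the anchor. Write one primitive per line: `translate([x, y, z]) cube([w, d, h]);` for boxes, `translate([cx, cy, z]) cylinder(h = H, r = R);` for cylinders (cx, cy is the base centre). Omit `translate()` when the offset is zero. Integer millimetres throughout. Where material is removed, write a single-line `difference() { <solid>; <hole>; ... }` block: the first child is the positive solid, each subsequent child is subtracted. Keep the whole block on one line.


difference() { translate([541, 367, 0]) cylinder(h = 1001, r = 59); translate([541, 367, 0]) cylinder(h = 1001, r = 43); }


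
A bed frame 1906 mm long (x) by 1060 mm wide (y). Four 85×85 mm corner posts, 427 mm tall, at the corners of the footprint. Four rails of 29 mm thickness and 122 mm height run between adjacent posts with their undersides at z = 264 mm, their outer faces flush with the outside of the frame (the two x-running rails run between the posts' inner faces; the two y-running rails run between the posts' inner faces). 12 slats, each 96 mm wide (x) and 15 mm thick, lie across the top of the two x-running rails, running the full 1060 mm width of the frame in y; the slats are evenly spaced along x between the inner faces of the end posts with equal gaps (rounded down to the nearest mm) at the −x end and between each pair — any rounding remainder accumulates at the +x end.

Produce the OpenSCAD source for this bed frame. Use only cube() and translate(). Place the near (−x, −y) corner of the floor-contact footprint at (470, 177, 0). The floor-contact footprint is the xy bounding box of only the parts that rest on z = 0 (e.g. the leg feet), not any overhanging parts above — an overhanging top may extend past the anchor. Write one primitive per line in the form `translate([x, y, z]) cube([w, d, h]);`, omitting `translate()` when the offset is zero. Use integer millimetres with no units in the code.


translate([470, 177, 0]) cube([85, 85, 427]);
translate([470, 1152, 0]) cube([85, 85, 427]);
translate([2291, 177, 0]) cube([85, 85, 427]);
translate([2291, 1152, 0]) cube([85, 85, 427]);
translate([555, 177, 264]) cube([1736, 29, 122]);
translate([555, 1208, 264]) cube([1736, 29, 122]);
translate([470, 262, 264]) cube([29, 890, 122]);
translate([2347, 262, 264]) cube([29, 890, 122]);
translate([599, 177, 386]) cube([96, 1060, 15]);
translate([739, 177, 386]) cube([96, 1060, 15]);
translate([879, 177, 386]) cube([96, 1060, 15]);
translate([1019, 177, 386]) cube([96, 1060, 15]);
translate([1159, 177, 386]) cube([96, 1060, 15]);
translate([1299, 177, 386]) cube([96, 1060, 15]);
translate([1439, 177, 386]) cube([96, 1060, 15]);
translate([1579, 177, 386]) cube([96, 1060, 15]);
translate([1719, 177, 386]) cube([96, 1060, 15]);
translate([1859, 177, 386]) cube([96, 1060, 15]);
translate([1999, 177, 386]) cube([96, 1060, 15]);
translate([2139, 177, 386]) cube([96, 1060, 15]);


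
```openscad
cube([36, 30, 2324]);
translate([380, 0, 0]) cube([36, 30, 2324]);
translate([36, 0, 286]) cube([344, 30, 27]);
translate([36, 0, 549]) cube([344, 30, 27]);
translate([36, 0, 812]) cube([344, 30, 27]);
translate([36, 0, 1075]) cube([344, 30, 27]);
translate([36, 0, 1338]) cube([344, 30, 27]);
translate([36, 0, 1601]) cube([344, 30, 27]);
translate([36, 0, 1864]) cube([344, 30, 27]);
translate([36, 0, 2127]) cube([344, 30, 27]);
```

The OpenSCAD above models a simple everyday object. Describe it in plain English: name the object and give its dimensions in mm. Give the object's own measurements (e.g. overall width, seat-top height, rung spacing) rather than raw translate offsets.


A straight ladder. Two 36×30 mm vertical rails, 2324 mm tall, stand 416 mm apart (outside-to-outside) with their front faces coplanar on the −y side. 8 rungs, each 30 mm deep and 27 mm tall, span between the inner faces of the rails, front faces flush with the rails. The lowest rung's underside is at z = 286 mm and rungs are spaced 263 mm apart (underside to underside).


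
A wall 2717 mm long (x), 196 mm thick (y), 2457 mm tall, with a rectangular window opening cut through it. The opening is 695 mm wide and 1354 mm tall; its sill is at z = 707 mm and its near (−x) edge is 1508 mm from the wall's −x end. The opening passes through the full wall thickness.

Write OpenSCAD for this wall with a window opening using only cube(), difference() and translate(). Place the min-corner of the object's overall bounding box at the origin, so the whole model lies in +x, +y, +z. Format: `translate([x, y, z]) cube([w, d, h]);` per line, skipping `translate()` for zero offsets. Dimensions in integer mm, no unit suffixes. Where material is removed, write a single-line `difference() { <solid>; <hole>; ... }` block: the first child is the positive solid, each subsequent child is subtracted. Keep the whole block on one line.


difference() { cube([2717, 196, 2457]); translate([1508, 0, 707]) cube([695, 196, 1354]); }


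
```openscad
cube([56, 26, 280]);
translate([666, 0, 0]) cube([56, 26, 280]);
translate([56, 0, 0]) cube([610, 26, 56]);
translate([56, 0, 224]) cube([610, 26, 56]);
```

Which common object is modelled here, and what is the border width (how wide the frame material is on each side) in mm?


A picture frame. The border width is 56 mm.

Four thin pieces enclosing a rectangular opening — a picture frame. The two full-height stiles are 280 mm tall; the top rail sits at z = 224 and is 56 mm tall, so the border above the opening is 280 − 224 = 56 mm, matching the stile x-width.


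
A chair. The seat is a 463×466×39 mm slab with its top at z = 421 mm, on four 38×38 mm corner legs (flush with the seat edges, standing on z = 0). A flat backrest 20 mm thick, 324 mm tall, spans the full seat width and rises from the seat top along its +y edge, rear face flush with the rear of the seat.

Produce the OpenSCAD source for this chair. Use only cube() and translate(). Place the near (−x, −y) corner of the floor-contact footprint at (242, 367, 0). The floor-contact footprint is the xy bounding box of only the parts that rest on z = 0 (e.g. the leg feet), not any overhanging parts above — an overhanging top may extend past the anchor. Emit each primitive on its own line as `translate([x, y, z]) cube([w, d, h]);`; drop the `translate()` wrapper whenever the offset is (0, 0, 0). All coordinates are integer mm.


translate([242, 367, 382]) cube([463, 466, 39]);
translate([242, 367, 0]) cube([38, 38, 382]);
translate([667, 367, 0]) cube([38, 38, 382]);
translate([242, 795, 0]) cube([38, 38, 382]);
translate([667, 795, 0]) cube([38, 38, 382]);
translate([242, 813, 421]) cube([463, 20, 324]);


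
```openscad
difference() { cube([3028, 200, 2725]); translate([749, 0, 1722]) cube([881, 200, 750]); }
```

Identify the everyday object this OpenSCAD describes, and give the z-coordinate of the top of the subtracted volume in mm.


A wall with a window opening. The window head height is 2472 mm.

A wall with a rectangular opening subtracted — a window. Sill at z = 1722, opening 750 mm tall, so the head is at 1722 + 750 = 2472 mm.


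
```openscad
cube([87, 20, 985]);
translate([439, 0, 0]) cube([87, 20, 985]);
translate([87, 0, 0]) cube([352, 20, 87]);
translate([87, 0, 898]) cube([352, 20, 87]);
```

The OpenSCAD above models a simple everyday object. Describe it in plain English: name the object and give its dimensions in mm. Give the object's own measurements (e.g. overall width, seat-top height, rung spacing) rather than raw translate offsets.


A rectangular picture frame lying in the x–z plane (depth along y). The opening is 352 mm wide (x) by 811 mm tall (z), surrounded by a border 87 mm wide on all four sides. The frame is 20 mm deep and is made of two full-height vertical stiles with two horizontal rails fitted between them.
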